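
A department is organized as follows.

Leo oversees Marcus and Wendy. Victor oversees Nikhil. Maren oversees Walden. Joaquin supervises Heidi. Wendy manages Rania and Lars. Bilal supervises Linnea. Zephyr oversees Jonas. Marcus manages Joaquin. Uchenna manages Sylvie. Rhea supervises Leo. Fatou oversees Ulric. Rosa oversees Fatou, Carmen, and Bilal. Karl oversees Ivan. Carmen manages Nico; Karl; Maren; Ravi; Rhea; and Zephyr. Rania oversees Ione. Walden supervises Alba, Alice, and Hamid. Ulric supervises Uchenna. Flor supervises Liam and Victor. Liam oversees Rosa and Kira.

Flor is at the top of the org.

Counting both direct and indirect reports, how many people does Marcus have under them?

Marcus directly manages Joaquin. Under Joaquin: Heidi (1). That's 2 in total.

2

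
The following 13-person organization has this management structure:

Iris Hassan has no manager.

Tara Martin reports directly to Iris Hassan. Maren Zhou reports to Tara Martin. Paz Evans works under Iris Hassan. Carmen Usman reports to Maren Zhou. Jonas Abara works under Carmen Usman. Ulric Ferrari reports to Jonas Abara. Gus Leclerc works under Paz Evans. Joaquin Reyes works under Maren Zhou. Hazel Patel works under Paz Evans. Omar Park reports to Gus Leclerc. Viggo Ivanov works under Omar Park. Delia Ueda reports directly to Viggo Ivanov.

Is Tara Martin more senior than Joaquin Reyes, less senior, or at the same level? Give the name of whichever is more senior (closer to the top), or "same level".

Tara Martin

Tara Martin is 1 level below Iris Hassan; Joaquin Reyes is 3. Tara Martin is higher.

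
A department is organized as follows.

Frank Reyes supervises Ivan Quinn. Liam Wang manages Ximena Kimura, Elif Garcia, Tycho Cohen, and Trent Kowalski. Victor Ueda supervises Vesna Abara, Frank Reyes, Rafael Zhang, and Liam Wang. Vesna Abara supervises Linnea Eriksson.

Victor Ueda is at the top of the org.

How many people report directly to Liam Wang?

4

Liam Wang directly manages Ximena Kimura, Elif Garcia, Tycho Cohen, Trent Kowalski. That is 4 direct reports.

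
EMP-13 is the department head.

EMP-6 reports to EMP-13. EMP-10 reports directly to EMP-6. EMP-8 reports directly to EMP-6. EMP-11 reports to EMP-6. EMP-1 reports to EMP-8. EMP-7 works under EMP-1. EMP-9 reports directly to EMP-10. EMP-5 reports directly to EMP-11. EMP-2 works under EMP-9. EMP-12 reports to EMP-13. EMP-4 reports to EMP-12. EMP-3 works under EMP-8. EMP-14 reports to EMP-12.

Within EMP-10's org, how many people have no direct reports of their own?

The only person in EMP-10's organization with no one reporting to them is EMP-2. That is 1.

1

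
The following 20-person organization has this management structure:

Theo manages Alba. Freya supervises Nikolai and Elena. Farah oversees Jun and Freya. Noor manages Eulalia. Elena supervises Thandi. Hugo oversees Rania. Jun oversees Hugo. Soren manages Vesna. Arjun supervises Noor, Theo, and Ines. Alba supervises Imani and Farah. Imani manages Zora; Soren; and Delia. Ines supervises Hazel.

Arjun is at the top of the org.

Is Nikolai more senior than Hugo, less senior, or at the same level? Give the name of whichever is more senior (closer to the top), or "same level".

Both Nikolai and Hugo are 5 levels below Arjun.

same level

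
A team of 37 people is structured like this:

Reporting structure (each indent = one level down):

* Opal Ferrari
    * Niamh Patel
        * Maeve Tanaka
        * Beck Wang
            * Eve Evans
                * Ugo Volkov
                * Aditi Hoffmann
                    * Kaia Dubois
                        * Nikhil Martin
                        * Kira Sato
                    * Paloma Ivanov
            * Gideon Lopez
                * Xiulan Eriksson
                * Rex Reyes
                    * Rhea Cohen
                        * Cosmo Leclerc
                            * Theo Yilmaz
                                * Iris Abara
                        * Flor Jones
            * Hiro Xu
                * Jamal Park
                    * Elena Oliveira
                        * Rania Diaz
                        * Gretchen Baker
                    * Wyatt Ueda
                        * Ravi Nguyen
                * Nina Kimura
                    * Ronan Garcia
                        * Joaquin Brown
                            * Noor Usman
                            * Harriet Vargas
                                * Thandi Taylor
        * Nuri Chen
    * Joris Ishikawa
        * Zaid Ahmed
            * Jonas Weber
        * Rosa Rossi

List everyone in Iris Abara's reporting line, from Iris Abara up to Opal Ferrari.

Iris Abara reports to Theo Yilmaz. Theo Yilmaz reports to Cosmo Leclerc. Cosmo Leclerc reports to Rhea Cohen. Rhea Cohen reports to Rex Reyes. Rex Reyes reports to Gideon Lopez. Gideon Lopez reports to Beck Wang. Beck Wang reports to Niamh Patel. Niamh Patel reports to Opal Ferrari. Opal Ferrari is at the top.

Iris Abara -> Theo Yilmaz -> Cosmo Leclerc -> Rhea Cohen -> Rex Reyes -> Gideon Lopez -> Beck Wang -> Niamh Patel -> Opal Ferrari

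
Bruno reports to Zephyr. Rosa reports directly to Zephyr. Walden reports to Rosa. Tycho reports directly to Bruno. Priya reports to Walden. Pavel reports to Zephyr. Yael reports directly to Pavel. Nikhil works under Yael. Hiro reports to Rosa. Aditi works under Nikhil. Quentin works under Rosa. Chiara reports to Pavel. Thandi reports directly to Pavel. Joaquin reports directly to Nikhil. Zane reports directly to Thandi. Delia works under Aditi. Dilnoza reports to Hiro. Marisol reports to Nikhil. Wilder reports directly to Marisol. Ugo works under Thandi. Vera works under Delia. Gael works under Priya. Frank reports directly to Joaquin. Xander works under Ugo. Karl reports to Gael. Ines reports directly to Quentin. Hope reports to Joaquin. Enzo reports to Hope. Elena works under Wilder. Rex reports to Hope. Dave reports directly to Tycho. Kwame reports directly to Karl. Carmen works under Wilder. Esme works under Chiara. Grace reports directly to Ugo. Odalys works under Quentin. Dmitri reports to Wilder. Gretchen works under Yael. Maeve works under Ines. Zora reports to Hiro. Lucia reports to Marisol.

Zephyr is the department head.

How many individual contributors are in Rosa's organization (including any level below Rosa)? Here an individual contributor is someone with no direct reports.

The people in Rosa's organization with no one reporting to them are Odalys, Maeve, Zora, Dilnoza, Kwame. That is 5.

5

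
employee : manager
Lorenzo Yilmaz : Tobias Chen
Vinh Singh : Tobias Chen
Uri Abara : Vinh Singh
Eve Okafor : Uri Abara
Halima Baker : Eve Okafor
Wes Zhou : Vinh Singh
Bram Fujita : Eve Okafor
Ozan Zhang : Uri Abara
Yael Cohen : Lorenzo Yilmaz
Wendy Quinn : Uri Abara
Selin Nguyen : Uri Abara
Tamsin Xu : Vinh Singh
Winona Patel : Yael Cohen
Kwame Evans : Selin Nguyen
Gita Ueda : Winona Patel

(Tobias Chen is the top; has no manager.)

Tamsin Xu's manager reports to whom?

Tamsin Xu reports to Vinh Singh, and Vinh Singh reports to Tobias Chen. So Tamsin Xu's skip-level manager is Tobias Chen.

Tobias Chen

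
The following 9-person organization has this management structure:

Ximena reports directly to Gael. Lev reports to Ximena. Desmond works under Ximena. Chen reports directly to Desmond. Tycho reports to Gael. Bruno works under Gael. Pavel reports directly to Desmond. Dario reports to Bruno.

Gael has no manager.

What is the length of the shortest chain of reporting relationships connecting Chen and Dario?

Chen is 3 levels below Gael, and Dario is 2 levels below Gael (their lowest common manager). The shortest path runs up from Chen to Gael and back down to Dario: 3 + 2 = 5 links.

5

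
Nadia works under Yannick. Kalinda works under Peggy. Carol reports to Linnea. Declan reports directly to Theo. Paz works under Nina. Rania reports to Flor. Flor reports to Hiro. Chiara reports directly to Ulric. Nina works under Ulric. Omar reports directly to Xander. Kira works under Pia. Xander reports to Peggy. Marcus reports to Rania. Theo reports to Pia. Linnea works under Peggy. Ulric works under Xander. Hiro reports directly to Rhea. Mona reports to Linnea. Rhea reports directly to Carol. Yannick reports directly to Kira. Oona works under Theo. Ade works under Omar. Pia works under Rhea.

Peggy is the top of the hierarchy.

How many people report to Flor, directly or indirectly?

2

Flor directly manages Rania. Under Rania: Marcus (1). That's 2 in total.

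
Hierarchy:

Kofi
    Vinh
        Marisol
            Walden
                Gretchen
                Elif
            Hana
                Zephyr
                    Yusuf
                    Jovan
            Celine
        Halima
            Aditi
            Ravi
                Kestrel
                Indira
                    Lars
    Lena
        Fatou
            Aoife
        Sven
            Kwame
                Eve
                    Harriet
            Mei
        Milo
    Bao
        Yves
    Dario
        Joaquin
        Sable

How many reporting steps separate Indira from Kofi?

4

Chain from Indira up to Kofi: Indira → Ravi → Halima → Vinh → Kofi. That is 4 steps up, so Indira is 4 levels below Kofi.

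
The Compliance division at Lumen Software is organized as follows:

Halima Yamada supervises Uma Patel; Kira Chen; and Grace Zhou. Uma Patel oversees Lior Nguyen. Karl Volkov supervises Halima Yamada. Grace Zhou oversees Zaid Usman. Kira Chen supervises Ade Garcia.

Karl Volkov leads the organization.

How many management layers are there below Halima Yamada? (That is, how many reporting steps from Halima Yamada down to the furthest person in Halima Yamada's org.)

2

The longest chain under Halima Yamada runs Halima Yamada → Grace Zhou → Zaid Usman, which is 2 levels below Halima Yamada.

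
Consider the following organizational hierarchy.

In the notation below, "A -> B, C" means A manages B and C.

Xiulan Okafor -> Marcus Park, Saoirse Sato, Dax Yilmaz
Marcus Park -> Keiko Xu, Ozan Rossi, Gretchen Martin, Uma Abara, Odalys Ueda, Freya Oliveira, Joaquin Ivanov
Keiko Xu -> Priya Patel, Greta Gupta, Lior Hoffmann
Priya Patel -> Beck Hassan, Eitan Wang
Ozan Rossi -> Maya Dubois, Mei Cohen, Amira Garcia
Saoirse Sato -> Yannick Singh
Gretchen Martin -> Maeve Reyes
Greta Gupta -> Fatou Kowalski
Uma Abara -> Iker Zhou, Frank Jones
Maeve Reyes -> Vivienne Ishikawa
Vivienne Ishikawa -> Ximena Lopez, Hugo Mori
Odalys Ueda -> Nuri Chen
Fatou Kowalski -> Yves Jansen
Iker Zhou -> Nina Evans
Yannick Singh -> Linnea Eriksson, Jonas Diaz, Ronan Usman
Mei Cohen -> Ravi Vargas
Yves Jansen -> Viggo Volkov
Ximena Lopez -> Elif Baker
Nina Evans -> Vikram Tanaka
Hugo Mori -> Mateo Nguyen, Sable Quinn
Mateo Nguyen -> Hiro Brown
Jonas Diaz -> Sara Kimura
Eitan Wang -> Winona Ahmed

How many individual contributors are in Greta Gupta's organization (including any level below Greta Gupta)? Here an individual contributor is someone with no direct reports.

The only person in Greta Gupta's organization with no one reporting to them is Viggo Volkov. That is 1.

1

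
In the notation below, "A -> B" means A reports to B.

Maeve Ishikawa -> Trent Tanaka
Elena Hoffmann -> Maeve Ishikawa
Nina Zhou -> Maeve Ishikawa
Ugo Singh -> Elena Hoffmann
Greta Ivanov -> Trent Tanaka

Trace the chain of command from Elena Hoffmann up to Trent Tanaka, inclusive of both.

Elena Hoffmann -> Maeve Ishikawa -> Trent Tanaka

Elena Hoffmann reports to Maeve Ishikawa. Maeve Ishikawa reports to Trent Tanaka. Trent Tanaka is at the top.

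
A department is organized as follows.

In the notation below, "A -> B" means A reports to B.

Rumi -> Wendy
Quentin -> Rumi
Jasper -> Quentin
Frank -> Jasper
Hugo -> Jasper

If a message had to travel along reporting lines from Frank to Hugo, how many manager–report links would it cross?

2

Frank is 1 level below Jasper, and Hugo is 1 level below Jasper (their lowest common manager). The shortest path runs up from Frank to Jasper and back down to Hugo: 1 + 1 = 2 links.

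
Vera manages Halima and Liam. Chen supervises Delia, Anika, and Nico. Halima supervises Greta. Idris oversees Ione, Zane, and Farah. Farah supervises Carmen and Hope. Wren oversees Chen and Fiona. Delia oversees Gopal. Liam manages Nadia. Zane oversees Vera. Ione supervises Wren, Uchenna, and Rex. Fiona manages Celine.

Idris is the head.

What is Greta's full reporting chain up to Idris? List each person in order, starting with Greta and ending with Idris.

Greta -> Halima -> Vera -> Zane -> Idris

Greta reports to Halima. Halima reports to Vera. Vera reports to Zane. Zane reports to Idris. Idris is at the top.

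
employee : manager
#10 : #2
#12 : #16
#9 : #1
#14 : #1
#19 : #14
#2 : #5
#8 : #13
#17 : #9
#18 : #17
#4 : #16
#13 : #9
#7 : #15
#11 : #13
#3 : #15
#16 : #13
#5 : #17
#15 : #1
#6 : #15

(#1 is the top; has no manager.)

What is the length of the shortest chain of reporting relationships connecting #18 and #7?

#18 is 3 levels below #1, and #7 is 2 levels below #1 (their lowest common manager). The shortest path runs up from #18 to #1 and back down to #7: 3 + 2 = 5 links.

5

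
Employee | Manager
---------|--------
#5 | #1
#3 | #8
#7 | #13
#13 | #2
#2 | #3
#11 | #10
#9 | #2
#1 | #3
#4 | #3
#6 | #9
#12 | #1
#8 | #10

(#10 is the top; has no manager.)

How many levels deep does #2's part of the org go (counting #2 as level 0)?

The longest chain under #2 runs #2 → #9 → #6, which is 2 levels below #2.

2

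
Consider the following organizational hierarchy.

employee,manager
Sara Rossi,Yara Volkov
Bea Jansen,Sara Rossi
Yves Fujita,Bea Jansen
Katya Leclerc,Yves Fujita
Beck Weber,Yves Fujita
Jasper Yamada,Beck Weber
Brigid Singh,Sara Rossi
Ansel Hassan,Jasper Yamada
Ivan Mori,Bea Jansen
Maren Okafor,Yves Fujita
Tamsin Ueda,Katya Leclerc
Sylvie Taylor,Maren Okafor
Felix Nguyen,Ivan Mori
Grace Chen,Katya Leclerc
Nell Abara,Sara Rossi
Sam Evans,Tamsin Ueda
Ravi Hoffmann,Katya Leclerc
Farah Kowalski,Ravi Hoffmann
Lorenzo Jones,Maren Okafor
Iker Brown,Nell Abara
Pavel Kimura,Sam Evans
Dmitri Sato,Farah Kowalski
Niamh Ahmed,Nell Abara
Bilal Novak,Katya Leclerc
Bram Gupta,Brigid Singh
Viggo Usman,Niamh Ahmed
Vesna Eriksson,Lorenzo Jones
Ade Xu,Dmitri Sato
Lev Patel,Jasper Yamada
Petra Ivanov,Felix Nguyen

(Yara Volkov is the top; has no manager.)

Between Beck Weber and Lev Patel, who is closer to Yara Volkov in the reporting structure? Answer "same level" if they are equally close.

Beck Weber is 4 levels below Yara Volkov; Lev Patel is 6. Beck Weber is higher.

Beck Weber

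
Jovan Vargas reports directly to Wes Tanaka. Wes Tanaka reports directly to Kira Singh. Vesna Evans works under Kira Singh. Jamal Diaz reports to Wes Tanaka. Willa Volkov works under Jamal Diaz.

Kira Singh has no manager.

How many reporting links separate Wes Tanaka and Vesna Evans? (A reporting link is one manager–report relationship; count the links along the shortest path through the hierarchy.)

2

Wes Tanaka is 1 level below Kira Singh, and Vesna Evans is 1 level below Kira Singh (their lowest common manager). The shortest path runs up from Wes Tanaka to Kira Singh and back down to Vesna Evans: 1 + 1 = 2 links.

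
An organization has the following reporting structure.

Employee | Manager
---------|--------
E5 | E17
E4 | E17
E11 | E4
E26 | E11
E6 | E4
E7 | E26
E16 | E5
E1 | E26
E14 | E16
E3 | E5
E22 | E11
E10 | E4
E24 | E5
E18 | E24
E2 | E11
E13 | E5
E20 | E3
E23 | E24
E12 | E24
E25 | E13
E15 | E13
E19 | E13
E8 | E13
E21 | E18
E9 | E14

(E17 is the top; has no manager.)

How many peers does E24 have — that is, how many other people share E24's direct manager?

E24 reports to E5. E5's other direct reports are E16, E3, E13 — 3 peers.

3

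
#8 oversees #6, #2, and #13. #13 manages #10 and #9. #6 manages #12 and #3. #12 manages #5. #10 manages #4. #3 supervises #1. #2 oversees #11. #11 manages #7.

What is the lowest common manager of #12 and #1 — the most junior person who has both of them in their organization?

#12's chain of managers is #6, #8. #1's chain of managers is #3, #6, #8. The first manager that appears in both chains is #6.

#6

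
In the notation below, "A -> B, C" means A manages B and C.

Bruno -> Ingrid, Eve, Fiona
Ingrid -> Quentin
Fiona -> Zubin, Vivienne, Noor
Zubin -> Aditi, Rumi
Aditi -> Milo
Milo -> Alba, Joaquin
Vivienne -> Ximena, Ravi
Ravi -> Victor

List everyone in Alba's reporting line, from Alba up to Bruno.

Alba reports to Milo. Milo reports to Aditi. Aditi reports to Zubin. Zubin reports to Fiona. Fiona reports to Bruno. Bruno is at the top.

Alba -> Milo -> Aditi -> Zubin -> Fiona -> Bruno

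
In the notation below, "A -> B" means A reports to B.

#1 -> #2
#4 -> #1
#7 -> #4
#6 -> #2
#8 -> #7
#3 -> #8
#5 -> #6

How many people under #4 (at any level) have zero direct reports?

1

The only person in #4's organization with no one reporting to them is #3. That is 1.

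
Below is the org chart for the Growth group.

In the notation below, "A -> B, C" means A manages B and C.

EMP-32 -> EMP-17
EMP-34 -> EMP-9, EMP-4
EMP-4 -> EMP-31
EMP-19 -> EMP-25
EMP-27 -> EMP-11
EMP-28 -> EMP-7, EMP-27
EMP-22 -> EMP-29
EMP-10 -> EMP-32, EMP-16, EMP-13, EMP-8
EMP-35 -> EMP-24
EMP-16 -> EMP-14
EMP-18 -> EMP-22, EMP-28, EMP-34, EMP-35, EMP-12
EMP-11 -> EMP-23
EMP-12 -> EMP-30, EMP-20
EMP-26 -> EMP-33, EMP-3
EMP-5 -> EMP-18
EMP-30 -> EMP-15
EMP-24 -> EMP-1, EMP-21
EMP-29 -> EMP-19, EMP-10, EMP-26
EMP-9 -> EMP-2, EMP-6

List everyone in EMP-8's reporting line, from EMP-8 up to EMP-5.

EMP-8 -> EMP-10 -> EMP-29 -> EMP-22 -> EMP-18 -> EMP-5

EMP-8 reports to EMP-10. EMP-10 reports to EMP-29. EMP-29 reports to EMP-22. EMP-22 reports to EMP-18. EMP-18 reports to EMP-5. EMP-5 is at the top.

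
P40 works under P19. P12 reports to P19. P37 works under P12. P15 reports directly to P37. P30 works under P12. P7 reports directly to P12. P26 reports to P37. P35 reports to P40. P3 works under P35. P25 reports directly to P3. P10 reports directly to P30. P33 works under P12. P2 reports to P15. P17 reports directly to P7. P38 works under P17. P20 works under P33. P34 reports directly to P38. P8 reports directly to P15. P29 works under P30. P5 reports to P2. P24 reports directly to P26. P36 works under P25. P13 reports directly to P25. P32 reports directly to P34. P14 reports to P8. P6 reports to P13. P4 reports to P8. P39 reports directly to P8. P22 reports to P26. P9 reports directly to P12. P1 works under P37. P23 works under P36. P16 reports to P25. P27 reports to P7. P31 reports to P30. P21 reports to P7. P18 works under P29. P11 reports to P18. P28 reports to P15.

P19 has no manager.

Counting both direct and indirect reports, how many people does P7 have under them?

6

P7 directly manages P17, P27, P21. Under P17: P38, P34, P32 (3). P27 has no reports. P21 has no reports. So P7's organization is 3 direct reports plus everyone under them: 4 + 1 + 1 = 6.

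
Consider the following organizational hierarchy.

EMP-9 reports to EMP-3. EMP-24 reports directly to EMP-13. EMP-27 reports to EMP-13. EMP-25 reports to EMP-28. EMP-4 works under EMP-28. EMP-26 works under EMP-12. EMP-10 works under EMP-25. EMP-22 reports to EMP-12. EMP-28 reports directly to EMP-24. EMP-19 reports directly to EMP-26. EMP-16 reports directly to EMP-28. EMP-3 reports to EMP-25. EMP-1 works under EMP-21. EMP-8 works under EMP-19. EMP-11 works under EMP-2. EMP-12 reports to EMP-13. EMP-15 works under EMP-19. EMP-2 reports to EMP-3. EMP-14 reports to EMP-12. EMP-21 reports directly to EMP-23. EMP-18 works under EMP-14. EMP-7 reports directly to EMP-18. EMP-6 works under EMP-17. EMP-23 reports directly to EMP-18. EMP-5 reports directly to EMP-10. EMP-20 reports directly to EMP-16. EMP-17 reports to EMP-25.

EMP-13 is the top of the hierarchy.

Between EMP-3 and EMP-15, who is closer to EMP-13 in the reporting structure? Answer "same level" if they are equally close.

same level

Both EMP-3 and EMP-15 are 4 levels below EMP-13.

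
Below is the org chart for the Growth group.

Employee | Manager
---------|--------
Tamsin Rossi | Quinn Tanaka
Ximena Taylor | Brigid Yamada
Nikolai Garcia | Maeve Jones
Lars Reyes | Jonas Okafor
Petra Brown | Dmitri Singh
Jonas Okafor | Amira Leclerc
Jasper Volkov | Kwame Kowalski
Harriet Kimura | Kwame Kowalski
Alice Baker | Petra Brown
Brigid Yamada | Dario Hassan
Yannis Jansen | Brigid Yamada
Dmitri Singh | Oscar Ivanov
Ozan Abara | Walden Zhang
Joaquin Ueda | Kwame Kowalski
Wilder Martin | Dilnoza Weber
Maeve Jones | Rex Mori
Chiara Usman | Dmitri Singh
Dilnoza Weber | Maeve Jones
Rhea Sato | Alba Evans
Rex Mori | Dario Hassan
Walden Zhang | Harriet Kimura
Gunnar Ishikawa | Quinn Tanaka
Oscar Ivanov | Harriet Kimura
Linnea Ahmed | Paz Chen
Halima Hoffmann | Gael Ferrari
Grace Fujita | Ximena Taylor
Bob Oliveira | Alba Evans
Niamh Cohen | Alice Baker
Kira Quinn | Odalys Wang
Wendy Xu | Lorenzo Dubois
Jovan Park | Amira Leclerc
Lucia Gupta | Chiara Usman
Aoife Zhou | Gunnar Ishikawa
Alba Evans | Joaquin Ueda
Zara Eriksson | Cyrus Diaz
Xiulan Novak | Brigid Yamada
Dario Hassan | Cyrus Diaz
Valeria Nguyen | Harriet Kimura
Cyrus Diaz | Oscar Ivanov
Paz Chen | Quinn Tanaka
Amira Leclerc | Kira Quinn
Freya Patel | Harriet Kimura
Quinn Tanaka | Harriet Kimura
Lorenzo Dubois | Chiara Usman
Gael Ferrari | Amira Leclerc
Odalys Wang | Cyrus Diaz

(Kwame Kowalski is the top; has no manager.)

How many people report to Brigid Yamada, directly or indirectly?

Brigid Yamada directly manages Xiulan Novak, Ximena Taylor, Yannis Jansen. Xiulan Novak has no reports. Under Ximena Taylor: Grace Fujita (1). Yannis Jansen has no reports. So Brigid Yamada's organization is 3 direct reports plus everyone under them: 1 + 2 + 1 = 4.

4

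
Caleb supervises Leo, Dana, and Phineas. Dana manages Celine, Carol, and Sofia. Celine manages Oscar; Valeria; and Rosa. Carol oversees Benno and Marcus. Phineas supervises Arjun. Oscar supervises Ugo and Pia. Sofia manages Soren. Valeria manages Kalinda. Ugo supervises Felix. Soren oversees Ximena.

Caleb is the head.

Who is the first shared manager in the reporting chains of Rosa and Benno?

Rosa's chain of managers is Celine, Dana, Caleb. Benno's chain of managers is Carol, Dana, Caleb. The first manager that appears in both chains is Dana.

Dana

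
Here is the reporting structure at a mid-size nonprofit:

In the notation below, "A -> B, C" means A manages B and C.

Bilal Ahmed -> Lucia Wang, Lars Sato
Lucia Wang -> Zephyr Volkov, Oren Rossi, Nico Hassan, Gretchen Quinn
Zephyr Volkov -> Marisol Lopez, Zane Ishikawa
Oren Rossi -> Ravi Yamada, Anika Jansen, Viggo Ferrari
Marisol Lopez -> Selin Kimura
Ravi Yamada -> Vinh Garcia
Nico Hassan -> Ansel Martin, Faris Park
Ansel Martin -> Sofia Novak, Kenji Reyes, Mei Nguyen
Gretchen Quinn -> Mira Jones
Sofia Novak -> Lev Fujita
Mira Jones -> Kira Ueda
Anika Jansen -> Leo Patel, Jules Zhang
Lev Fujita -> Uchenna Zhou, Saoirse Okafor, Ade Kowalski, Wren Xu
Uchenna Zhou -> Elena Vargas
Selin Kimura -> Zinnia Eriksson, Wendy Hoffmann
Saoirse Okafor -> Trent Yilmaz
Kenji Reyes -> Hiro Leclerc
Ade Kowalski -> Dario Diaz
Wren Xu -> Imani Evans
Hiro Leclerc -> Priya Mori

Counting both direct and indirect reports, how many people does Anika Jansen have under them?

2

Anika Jansen directly manages Leo Patel, Jules Zhang. Leo Patel has no reports. Jules Zhang has no reports. So Anika Jansen's organization is 2 direct reports plus everyone under them: 1 + 1 = 2.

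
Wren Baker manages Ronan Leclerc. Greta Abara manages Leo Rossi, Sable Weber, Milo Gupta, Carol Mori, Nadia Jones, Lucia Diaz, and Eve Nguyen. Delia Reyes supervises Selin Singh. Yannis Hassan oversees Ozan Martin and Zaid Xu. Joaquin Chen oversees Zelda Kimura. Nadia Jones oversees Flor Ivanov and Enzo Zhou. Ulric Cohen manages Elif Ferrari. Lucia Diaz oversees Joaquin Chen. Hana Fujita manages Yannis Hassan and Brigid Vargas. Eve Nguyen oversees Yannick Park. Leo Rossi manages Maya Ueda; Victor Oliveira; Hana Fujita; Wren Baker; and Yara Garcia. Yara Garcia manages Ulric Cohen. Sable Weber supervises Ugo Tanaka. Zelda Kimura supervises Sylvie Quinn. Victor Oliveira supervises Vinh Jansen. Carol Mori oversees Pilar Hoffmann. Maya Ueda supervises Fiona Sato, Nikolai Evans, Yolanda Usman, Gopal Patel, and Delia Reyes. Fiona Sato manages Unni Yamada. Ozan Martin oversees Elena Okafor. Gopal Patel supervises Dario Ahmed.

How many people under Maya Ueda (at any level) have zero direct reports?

The people in Maya Ueda's organization with no one reporting to them are Dario Ahmed, Yolanda Usman, Nikolai Evans, Unni Yamada, Selin Singh. That is 5.

5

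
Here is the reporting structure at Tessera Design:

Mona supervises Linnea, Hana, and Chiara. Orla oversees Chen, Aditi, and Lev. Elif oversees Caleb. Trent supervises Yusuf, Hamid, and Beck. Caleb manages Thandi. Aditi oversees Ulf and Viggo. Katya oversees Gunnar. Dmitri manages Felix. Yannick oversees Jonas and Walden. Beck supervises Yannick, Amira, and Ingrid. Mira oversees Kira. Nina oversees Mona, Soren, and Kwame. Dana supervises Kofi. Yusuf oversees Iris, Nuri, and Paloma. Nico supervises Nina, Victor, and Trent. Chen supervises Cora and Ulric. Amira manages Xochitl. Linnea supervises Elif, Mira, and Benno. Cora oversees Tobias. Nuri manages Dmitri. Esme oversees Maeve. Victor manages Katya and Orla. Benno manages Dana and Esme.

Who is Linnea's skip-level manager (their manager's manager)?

Linnea reports to Mona, and Mona reports to Nina. So Linnea's skip-level manager is Nina.

Nina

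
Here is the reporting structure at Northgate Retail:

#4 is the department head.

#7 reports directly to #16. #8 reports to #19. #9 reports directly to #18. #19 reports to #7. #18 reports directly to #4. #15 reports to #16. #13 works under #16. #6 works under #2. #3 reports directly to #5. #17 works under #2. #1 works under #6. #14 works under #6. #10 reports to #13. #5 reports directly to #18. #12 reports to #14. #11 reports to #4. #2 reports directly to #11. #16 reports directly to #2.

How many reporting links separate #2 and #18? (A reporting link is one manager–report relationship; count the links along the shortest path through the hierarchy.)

#2 is 2 levels below #4, and #18 is 1 level below #4 (their lowest common manager). The shortest path runs up from #2 to #4 and back down to #18: 2 + 1 = 3 links.

3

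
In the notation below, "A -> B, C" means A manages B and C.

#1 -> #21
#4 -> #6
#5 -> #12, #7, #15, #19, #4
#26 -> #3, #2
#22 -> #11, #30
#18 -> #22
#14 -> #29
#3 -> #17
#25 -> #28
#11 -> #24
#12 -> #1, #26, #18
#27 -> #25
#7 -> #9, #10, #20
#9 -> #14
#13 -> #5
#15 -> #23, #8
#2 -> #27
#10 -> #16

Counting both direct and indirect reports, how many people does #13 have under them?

#13 directly manages #5. Under #5: #4, #6, #19, #15, #8, #23, #7, #20, #10, #16, #9, #14, #29, #12, #18, #22, #30, #11, #24, #26, #2, #27, #25, #28, #3, #17, #1, #21 (28). That's 29 in total.

29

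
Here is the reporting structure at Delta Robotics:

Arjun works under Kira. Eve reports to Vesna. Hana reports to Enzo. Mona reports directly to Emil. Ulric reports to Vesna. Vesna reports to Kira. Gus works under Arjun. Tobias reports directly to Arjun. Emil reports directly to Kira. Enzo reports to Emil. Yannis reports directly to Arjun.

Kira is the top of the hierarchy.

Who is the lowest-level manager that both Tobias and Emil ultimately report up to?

Tobias's chain of managers is Arjun, Kira. Emil's chain of managers is Kira. The first manager that appears in both chains is Kira.

Kira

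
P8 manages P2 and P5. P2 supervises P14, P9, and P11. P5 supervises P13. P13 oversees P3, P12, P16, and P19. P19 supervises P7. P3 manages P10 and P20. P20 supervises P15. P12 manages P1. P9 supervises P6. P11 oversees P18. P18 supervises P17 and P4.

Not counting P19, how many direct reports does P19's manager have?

P19 reports to P13. P13's other direct reports are P3, P12, P16 — 3 peers.

3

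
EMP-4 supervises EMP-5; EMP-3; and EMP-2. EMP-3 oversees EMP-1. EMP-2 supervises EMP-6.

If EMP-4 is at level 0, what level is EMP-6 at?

Chain from EMP-6 up to EMP-4: EMP-6 → EMP-2 → EMP-4. That is 2 steps up, so EMP-6 is 2 levels below EMP-4.

2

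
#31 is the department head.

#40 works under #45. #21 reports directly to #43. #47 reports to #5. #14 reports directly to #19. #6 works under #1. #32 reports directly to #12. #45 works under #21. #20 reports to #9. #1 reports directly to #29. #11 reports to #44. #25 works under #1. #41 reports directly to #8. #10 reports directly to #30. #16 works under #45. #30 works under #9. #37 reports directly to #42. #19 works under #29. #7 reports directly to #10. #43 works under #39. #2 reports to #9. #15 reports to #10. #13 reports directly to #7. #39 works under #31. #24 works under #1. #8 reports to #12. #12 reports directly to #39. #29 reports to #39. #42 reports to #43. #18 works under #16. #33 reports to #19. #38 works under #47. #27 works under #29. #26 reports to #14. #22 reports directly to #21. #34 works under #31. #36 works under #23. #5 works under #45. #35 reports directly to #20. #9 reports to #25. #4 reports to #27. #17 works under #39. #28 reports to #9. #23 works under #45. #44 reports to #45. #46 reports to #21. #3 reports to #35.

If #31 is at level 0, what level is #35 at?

Chain from #35 up to #31: #35 → #20 → #9 → #25 → #1 → #29 → #39 → #31. That is 7 steps up, so #35 is 7 levels below #31.

7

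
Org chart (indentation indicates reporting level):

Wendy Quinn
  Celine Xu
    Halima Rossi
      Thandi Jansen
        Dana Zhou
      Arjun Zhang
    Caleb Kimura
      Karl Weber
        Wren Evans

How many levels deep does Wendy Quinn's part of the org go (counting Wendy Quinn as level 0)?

The longest chain under Wendy Quinn runs Wendy Quinn → Celine Xu → Caleb Kimura → Karl Weber → Wren Evans, which is 4 levels below Wendy Quinn.

4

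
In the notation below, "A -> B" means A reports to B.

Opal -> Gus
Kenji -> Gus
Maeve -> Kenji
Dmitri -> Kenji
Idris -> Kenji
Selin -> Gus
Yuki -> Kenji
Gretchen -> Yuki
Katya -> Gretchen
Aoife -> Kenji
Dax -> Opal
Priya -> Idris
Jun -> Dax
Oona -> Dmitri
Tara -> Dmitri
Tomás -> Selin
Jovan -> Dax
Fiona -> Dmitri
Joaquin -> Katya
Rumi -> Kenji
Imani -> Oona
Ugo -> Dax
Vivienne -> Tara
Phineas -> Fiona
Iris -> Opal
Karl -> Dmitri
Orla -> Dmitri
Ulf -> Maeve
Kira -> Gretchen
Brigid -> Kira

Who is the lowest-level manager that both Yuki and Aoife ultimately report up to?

Yuki's chain of managers is Kenji, Gus. Aoife's chain of managers is Kenji, Gus. The first manager that appears in both chains is Kenji.

Kenji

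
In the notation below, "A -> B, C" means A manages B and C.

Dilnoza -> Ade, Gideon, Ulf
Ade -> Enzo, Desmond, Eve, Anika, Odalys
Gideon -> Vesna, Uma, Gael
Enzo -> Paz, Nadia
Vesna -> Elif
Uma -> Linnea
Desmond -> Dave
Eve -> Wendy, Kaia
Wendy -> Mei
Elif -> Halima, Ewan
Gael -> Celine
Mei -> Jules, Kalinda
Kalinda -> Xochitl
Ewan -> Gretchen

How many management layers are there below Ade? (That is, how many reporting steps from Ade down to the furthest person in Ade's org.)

5

The longest chain under Ade runs Ade → Eve → Wendy → Mei → Kalinda → Xochitl, which is 5 levels below Ade.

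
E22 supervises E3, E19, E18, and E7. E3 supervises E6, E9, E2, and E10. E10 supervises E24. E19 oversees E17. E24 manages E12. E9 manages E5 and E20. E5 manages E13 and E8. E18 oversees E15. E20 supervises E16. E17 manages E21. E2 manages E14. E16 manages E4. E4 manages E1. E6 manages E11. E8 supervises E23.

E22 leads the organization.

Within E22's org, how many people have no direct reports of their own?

The people in E22's organization with no one reporting to them are E7, E15, E21, E11, E14, E1, E13, E23, E12. That is 9.

9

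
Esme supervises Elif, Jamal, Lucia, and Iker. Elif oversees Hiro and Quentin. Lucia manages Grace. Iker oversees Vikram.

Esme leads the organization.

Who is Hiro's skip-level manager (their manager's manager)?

Esme

Hiro reports to Elif, and Elif reports to Esme. So Hiro's skip-level manager is Esme.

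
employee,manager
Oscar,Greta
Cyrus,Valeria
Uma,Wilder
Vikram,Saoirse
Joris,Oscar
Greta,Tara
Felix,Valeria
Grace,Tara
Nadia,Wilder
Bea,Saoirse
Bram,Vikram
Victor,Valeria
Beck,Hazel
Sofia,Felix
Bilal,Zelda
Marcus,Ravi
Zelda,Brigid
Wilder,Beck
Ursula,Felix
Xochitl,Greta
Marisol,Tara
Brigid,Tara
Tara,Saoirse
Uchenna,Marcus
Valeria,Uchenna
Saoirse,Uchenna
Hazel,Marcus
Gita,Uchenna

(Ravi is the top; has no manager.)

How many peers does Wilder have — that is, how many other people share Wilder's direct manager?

0

Wilder reports to Beck, and Beck has no other direct reports. Wilder has 0 peers.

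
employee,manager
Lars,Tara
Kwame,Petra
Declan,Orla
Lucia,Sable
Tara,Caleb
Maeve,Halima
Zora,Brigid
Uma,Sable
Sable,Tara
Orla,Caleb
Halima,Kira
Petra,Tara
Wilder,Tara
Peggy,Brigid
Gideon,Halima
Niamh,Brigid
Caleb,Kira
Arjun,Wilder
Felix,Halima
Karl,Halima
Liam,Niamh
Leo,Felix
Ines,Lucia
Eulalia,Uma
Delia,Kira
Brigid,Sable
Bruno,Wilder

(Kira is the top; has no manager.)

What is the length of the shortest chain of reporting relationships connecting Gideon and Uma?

Gideon is 2 levels below Kira, and Uma is 4 levels below Kira (their lowest common manager). The shortest path runs up from Gideon to Kira and back down to Uma: 2 + 4 = 6 links.

6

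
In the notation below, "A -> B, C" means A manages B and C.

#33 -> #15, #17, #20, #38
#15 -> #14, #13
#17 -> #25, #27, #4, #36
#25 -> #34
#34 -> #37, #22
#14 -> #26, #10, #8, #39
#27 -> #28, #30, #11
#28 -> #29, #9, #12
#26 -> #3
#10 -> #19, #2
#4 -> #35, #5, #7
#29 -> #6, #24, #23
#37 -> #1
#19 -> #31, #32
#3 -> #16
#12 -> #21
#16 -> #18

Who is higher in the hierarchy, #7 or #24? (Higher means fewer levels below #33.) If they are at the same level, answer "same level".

#7

#7 is 3 levels below #33; #24 is 5. #7 is higher.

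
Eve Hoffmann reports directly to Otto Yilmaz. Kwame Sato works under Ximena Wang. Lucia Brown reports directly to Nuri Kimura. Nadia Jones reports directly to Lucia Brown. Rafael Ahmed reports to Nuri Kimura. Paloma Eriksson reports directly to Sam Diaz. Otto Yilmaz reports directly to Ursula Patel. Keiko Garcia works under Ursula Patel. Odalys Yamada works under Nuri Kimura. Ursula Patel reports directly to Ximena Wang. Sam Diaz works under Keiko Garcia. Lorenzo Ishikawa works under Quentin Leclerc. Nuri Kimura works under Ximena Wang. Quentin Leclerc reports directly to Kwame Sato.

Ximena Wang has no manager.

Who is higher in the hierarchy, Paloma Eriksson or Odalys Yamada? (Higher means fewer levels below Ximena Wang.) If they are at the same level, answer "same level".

Paloma Eriksson is 4 levels below Ximena Wang; Odalys Yamada is 2. Odalys Yamada is higher.

Odalys Yamada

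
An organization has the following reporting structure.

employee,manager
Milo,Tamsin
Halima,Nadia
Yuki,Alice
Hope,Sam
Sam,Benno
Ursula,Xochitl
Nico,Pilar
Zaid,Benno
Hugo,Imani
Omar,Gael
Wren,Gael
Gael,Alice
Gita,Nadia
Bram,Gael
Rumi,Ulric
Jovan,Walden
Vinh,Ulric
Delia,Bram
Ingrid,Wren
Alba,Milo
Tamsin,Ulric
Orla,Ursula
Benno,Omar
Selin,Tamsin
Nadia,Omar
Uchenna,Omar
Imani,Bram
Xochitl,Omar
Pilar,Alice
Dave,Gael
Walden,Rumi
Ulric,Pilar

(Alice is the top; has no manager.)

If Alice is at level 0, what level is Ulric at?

Chain from Ulric up to Alice: Ulric → Pilar → Alice. That is 2 steps up, so Ulric is 2 levels below Alice.

2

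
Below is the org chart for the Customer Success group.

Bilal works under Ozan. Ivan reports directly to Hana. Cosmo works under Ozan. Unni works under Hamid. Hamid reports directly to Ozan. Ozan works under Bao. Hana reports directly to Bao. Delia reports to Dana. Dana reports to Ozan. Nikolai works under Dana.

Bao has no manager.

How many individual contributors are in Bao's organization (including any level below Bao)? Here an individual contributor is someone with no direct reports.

6

The people in Bao's organization with no one reporting to them are Bilal, Delia, Nikolai, Cosmo, Unni, Ivan. That is 6.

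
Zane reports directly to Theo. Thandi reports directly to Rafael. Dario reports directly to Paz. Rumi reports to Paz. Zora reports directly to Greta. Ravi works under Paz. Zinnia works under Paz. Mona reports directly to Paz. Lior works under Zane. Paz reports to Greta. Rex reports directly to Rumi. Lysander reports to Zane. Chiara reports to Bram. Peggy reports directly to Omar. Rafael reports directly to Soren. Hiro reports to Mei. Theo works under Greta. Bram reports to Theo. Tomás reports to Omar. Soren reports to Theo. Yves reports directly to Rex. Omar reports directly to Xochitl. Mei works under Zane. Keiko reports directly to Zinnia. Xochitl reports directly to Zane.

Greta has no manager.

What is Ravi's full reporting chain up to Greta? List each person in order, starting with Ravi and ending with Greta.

Ravi reports to Paz. Paz reports to Greta. Greta is at the top.

Ravi -> Paz -> Greta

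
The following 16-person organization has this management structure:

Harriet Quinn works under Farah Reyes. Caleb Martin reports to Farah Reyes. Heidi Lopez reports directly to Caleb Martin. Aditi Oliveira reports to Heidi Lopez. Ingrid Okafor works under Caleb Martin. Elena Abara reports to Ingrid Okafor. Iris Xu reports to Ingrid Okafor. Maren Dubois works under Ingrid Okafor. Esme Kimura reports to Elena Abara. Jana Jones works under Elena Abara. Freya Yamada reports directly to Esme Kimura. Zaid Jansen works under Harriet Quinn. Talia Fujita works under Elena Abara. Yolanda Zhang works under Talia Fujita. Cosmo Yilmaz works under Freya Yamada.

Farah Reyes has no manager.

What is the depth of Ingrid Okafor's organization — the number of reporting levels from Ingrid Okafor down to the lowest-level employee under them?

The longest chain under Ingrid Okafor runs Ingrid Okafor → Elena Abara → Esme Kimura → Freya Yamada → Cosmo Yilmaz, which is 4 levels below Ingrid Okafor.

4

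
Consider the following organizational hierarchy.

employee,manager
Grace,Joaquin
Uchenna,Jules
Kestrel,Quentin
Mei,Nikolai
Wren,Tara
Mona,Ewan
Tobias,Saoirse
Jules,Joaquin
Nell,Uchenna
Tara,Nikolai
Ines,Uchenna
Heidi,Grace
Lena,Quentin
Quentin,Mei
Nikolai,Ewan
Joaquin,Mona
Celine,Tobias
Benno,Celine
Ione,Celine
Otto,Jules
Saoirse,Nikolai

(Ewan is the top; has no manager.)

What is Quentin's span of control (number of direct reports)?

Quentin directly manages Kestrel, Lena. That is 2 direct reports.

2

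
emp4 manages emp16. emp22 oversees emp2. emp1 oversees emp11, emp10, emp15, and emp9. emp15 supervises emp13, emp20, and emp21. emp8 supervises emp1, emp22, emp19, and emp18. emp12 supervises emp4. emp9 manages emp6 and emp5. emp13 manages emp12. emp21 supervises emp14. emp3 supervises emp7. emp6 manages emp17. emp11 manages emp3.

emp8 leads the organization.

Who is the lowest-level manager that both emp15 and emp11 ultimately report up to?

emp1

emp15's chain of managers is emp1, emp8. emp11's chain of managers is emp1, emp8. The first manager that appears in both chains is emp1.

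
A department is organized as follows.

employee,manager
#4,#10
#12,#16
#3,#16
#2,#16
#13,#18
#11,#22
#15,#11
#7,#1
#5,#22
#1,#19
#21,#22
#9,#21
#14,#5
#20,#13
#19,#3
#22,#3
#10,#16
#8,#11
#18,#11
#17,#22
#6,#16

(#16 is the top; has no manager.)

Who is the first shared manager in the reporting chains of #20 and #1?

#20's chain of managers is #13, #18, #11, #22, #3, #16. #1's chain of managers is #19, #3, #16. The first manager that appears in both chains is #3.

#3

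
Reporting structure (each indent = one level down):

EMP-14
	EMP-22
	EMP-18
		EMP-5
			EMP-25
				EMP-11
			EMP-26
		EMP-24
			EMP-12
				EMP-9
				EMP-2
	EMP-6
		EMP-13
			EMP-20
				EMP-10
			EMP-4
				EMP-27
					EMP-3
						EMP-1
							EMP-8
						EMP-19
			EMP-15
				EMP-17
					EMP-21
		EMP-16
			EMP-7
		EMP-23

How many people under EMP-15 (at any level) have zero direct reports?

The only person in EMP-15's organization with no one reporting to them is EMP-21. That is 1.

1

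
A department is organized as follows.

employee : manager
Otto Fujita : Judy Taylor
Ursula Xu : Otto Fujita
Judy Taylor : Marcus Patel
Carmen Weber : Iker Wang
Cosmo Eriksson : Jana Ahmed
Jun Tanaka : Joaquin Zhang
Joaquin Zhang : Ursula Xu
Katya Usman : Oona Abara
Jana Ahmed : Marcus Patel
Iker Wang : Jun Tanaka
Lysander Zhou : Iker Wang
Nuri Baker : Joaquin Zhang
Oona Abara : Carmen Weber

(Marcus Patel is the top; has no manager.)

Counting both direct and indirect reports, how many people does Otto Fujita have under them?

Otto Fujita directly manages Ursula Xu. Under Ursula Xu: Joaquin Zhang, Jun Tanaka, Iker Wang, Lysander Zhou, Carmen Weber, Oona Abara, Katya Usman, Nuri Baker (8). That's 9 in total.

9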